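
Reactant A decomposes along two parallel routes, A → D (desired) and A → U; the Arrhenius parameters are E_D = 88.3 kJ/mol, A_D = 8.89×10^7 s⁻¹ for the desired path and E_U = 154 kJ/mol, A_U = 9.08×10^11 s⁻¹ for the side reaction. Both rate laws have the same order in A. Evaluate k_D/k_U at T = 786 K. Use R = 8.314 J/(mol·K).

2.28

With equal orders, S_{D/U} = k_D/k_U = (A_D/A_U)·exp[(E_U−E_D)/(RT)].
(E_U−E_D)/(RT) = (154−88.3)×10³/(8.314×786) = 65700/6535 = 10.05.
k_D/k_U = (8.89×10^7/9.08×10^11)·exp(10.05) = 9.791×10^-5 × 23245 = 2.28.
Since E_D < E_U, lowering the temperature improves selectivity toward D.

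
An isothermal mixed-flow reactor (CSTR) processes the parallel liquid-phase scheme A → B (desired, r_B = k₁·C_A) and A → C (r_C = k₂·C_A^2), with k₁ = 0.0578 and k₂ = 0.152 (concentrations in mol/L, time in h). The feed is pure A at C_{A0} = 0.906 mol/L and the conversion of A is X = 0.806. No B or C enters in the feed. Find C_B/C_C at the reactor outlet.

Exit C_A = C_{A0}(1−X) = 0.906×0.194 = 0.1758 mol/L.
Rates in a CSTR are evaluated at the outlet concentration: r_B = 0.0578×0.1758 = 0.01016, r_C = 0.152×0.1758^2 = 0.004696.
Overall selectivity = C_B/C_C = r_Bτ/(r_Cτ) = r_B/r_C = 2.16.

2.16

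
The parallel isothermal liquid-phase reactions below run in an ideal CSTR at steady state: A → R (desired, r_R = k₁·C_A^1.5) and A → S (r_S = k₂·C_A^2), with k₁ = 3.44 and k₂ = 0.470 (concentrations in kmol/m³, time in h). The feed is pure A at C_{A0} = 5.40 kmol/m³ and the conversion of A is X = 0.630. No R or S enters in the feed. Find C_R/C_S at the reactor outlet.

Exit C_A = C_{A0}(1−X) = 5.40×0.370 = 1.998 kmol/m³.
Rates in a CSTR are evaluated at the outlet concentration: r_R = 3.44×1.998^1.5 = 9.715, r_S = 0.470×1.998^2 = 1.876.
Overall selectivity = C_R/C_S = r_Rτ/(r_Sτ) = r_R/r_S = 5.18.

5.18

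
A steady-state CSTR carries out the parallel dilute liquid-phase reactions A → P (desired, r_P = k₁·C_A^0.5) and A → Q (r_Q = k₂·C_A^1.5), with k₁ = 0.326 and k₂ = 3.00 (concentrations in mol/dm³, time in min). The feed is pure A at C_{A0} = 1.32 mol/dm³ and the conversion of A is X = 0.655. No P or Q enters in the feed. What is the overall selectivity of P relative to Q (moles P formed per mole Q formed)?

Exit C_A = C_{A0}(1−X) = 1.32×0.345 = 0.4554 mol/dm³.
A CSTR operates uniformly at the exit composition, giving r_P = 0.2200 and r_Q = 0.9220 (each k·C_A^n at C_A = 0.4554).
Overall selectivity = C_P/C_Q = r_Pτ/(r_Qτ) = r_P/r_Q = 0.239.

0.239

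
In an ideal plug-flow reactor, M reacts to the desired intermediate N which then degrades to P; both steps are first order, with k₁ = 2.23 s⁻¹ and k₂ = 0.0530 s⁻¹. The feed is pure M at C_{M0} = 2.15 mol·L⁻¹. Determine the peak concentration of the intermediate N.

Evaluating C_N at τ_opt = ln(k₂/k₁)/(k₂−k₁) gives C_{N,max}/C_{M0} = (k₁/k₂)^[k₂/(k₂−k₁)].
= (2.23/0.0530)^(0.0530/(0.0530−2.23)) = (42.08)^(-0.02435) = 0.9130.
C_{N,max} = 0.9130×2.15 = 1.96 mol·L⁻¹.

1.96 mol·L⁻¹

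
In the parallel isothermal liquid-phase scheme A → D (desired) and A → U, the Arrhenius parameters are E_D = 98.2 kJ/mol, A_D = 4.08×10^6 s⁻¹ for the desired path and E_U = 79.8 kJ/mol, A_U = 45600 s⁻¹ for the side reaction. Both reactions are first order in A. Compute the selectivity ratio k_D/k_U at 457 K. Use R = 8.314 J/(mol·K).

Since both paths have the same order in A, the concentration cancels and S_{D/U} = k_D/k_U = (A_D/A_U)·exp[(E_U−E_D)/(RT)].
(E_U−E_D)/(RT) = (79.8−98.2)×10³/(8.314×457) = -18400/3799 = -4.843.
k_D/k_U = (4.08×10^6/45600)·exp(-4.843) = 89.47 × 0.007885 = 0.706.

0.706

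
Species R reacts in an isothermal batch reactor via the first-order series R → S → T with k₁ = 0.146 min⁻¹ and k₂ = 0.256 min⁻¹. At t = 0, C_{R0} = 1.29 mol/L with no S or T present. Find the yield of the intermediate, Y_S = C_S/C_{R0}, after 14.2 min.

Solving the coupled first-order balances gives C_S(t) = [k₁/(k₂−k₁)]·C_{R0}·(e^(−k₁t) − e^(−k₂t)).
e^(−k₁t) = e^(−0.146×14.2) = e^(−2.073) = 0.1258; e^(−k₂t) = e^(−3.635) = 0.02638.
C_S = 0.146×1.29/(0.256−0.146) × (0.1258−0.02638) = 1.712×0.09940 = 0.1702 mol/L.
Y_S = C_S/C_{R0} = 0.1702/1.29 = 0.132.

0.132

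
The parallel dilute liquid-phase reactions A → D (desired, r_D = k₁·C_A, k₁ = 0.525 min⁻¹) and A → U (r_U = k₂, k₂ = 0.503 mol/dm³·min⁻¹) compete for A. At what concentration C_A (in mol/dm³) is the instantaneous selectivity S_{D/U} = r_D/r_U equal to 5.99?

5.74 mol/dm³

S_{D/U} = (k₁/k₂)·C_A ⇒ C_A = S·k₂/k₁.
= 5.99×0.503/0.525 = 5.74 mol/dm³.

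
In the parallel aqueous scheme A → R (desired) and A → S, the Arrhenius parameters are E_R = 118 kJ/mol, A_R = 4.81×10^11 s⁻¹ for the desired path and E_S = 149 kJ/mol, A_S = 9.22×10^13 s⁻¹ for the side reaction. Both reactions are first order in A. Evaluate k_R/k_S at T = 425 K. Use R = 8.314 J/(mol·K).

33.7

k_R/k_S = (A_R/A_S)·exp[−(E_R−E_S)/(RT)] = (A_R/A_S)·exp[(E_S−E_R)/(RT)].
(E_S−E_R)/(RT) = (149−118)×10³/(8.314×425) = 31000/3533 = 8.773.
k_R/k_S = (4.81×10^11/9.22×10^13)·exp(8.773) = 0.005217 × 6459 = 33.7.
Since E_R < E_S, lowering the temperature improves selectivity toward R.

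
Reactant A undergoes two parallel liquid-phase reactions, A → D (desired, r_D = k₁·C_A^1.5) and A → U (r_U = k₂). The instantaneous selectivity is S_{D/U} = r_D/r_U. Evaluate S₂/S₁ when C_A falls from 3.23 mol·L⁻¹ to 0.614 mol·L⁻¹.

0.0829

S_{D/U} = (k₁/k₂)·C_A^1.5, so S₂/S₁ = (C_{A,2}/C_{A,1})^1.5.
= (0.614/3.23)^1.5 = (0.1901)^1.5 = 0.0829.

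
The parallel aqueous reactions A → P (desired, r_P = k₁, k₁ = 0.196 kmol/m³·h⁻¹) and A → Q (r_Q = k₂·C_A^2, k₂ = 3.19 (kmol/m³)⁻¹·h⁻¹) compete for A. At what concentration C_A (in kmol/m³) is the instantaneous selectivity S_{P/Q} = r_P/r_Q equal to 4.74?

0.114 kmol/m³

S_{P/Q} = (k₁/k₂)·C_A^-2 ⇒ C_A = (S·k₂/k₁)^(-0.5).
= (4.74×3.19/0.196)^(-0.5) = (77.15)^(-0.5) = 0.114 kmol/m³.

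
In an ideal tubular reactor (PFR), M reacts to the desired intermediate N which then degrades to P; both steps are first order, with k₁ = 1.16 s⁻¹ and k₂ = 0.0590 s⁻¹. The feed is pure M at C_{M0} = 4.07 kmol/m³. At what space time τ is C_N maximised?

2.71 s

Setting dC_N/dτ = 0 gives τ_opt = ln(k₂/k₁)/(k₂−k₁).
= ln(0.0590/1.16)/(0.0590−1.16) = ln(0.05086)/-1.101 = -2.979/-1.101 = 2.71 s.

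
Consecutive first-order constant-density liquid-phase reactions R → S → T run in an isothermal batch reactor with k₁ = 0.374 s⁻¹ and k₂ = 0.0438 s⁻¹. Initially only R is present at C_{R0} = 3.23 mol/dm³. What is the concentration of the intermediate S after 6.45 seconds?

2.43 mol/dm³

Solving the coupled first-order balances gives C_S(t) = [k₁/(k₂−k₁)]·C_{R0}·(e^(−k₁t) − e^(−k₂t)).
e^(−k₁t) = e^(−0.374×6.45) = e^(−2.412) = 0.08961; e^(−k₂t) = e^(−0.2825) = 0.7539.
C_S = 0.374×3.23/(0.0438−0.374) × (0.08961−0.7539) = (-3.658)×(-0.6643) = 2.430 mol/dm³.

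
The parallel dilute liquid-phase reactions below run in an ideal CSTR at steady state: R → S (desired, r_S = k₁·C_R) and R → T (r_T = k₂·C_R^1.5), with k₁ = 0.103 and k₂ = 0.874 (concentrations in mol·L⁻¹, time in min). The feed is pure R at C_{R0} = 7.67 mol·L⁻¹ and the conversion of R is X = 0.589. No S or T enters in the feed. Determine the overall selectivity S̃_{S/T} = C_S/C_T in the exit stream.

0.0664

Exit C_R = C_{R0}(1−X) = 7.67×0.411 = 3.152 mol·L⁻¹.
A CSTR operates uniformly at the exit composition, giving r_S = 0.3247 and r_T = 4.892 (each k·C_R^n at C_R = 3.152).
Overall selectivity = C_S/C_T = r_Sτ/(r_Tτ) = r_S/r_T = 0.0664.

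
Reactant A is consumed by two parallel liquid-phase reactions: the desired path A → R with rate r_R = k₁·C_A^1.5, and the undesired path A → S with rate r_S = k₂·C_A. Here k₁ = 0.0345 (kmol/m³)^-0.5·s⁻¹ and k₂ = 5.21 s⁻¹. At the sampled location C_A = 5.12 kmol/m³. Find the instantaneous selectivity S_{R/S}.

0.0150

S_{R/S} = r_R/r_S = (k₁·C_A^1.5)/(k₂·C_A) = (k₁/k₂)·C_A^0.5.
= (0.0345×5.120^1.5) / (5.21×5.120) = 0.3997/26.68 = 0.0150.
Since the desired path is higher order in A, keeping C_A high (PFR or concentrated feed) favours R.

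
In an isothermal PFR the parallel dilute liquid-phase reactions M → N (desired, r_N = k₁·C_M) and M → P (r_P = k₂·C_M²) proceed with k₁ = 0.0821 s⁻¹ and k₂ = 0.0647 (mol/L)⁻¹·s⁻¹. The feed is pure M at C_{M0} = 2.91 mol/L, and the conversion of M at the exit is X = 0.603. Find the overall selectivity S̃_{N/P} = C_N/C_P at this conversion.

C_M = C_{M0}(1−X) = 1.155 mol/L.
Along a PFR/batch, dC_N/dC_M = −r_N/(r_N+r_P) = −k₁/(k₁+k₂·C_M).
Integrating from C_{M0} to C_M: C_N = (0.0821/0.0647)·ln[(0.0821+0.0647·2.91)/(0.0821+0.0647·1.16)] = 1.269·ln(0.2704/0.1568) = 0.6910 mol/L.
C_P = (C_{M0}−C_M)−C_N = 1.064 mol/L; S̃_{N/P} = 0.6910/1.064 = 0.650.

0.650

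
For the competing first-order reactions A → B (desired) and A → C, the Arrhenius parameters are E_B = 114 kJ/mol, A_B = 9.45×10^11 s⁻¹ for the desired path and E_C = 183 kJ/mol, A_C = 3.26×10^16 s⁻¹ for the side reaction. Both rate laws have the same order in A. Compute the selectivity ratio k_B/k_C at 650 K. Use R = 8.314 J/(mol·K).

k_B/k_C = (A_B/A_C)·exp[−(E_B−E_C)/(RT)] = (A_B/A_C)·exp[(E_C−E_B)/(RT)].
(E_C−E_B)/(RT) = (183−114)×10³/(8.314×650) = 69000/5404 = 12.77.
k_B/k_C = (9.45×10^11/3.26×10^16)·exp(12.77) = 2.899×10^-5 × 3.508×10^5 = 10.2.

10.2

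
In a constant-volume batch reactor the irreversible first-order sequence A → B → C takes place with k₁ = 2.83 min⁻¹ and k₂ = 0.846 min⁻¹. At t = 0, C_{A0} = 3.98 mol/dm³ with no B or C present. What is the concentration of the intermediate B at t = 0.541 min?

2.36 mol/dm³

For first-order series with pure A initially, C_B(t) = k₁C_{A0}/(k₂−k₁)·(e^(−k₁t) − e^(−k₂t)).
e^(−k₁t) = e^(−2.83×0.541) = e^(−1.531) = 0.2163; e^(−k₂t) = e^(−0.4577) = 0.6327.
C_B = 2.83×3.98/(0.846−2.83) × (0.2163−0.6327) = (-5.677)×(-0.4164) = 2.364 mol/dm³.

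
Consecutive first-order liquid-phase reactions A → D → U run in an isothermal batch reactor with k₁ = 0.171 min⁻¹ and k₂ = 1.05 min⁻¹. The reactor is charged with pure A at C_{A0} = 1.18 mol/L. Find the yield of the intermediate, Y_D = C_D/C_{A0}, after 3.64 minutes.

0.100

Solving the coupled first-order balances gives C_D(t) = [k₁/(k₂−k₁)]·C_{A0}·(e^(−k₁t) − e^(−k₂t)).
e^(−k₁t) = e^(−0.171×3.64) = e^(−0.6224) = 0.5366; e^(−k₂t) = e^(−3.822) = 0.02188.
C_D = 0.171×1.18/(1.05−0.171) × (0.5366−0.02188) = 0.2296×0.5147 = 0.1182 mol/L.
Y_D = C_D/C_{A0} = 0.1182/1.18 = 0.100.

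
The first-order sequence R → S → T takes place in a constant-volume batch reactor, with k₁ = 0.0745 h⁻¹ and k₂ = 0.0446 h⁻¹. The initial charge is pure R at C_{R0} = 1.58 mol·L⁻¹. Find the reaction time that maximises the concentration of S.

The intermediate peaks when r₁ = r₂, i.e. k₁e^(−k₁t) = k₂e^(−k₂t), giving t_opt = ln(k₂/k₁)/(k₂−k₁).
= ln(0.0446/0.0745)/(0.0446−0.0745) = ln(0.5987)/-0.02990 = -0.5131/-0.02990 = 17.2 h.

17.2 h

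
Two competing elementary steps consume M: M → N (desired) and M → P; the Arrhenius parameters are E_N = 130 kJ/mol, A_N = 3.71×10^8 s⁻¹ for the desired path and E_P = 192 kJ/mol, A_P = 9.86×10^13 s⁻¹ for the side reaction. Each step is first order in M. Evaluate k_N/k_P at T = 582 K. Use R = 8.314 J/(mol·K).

Since both paths have the same order in M, the concentration cancels and S_{N/P} = k_N/k_P = (A_N/A_P)·exp[(E_P−E_N)/(RT)].
(E_P−E_N)/(RT) = (192−130)×10³/(8.314×582) = 62000/4839 = 12.81.
k_N/k_P = (3.71×10^8/9.86×10^13)·exp(12.81) = 3.763×10^-6 × 3.670×10^5 = 1.38.

1.38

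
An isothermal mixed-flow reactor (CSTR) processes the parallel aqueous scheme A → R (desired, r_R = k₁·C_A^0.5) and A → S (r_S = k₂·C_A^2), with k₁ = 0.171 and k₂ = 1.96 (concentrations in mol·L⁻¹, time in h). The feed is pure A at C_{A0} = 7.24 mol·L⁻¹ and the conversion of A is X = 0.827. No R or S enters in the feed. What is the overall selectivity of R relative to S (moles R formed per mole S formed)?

0.0622

Exit C_A = C_{A0}(1−X) = 7.24×0.173 = 1.253 mol·L⁻¹.
Rates in a CSTR are evaluated at the outlet concentration: r_R = 0.171×1.253^0.5 = 0.1914, r_S = 1.96×1.253^2 = 3.075.
Overall selectivity = C_R/C_S = r_Rτ/(r_Sτ) = r_R/r_S = 0.0622.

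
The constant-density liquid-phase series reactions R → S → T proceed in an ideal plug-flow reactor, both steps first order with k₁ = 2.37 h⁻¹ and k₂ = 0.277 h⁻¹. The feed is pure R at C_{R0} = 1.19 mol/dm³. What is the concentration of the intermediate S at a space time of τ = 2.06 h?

For first-order series with pure R initially, C_S(τ) = k₁C_{R0}/(k₂−k₁)·(e^(−k₁τ) − e^(−k₂τ)).
e^(−k₁τ) = e^(−2.37×2.06) = e^(−4.882) = 0.007580; e^(−k₂τ) = e^(−0.5706) = 0.5652.
C_S = 2.37×1.19/(0.277−2.37) × (0.007580−0.5652) = (-1.347)×(-0.5576) = 0.7514 mol/dm³.

0.751 mol/dm³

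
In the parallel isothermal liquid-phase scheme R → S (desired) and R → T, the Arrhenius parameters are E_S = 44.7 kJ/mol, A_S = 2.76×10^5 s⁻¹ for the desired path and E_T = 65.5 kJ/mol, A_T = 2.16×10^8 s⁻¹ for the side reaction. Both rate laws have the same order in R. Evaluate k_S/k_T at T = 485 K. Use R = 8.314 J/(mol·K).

With equal orders, S_{S/T} = k_S/k_T = (A_S/A_T)·exp[(E_T−E_S)/(RT)].
(E_T−E_S)/(RT) = (65.5−44.7)×10³/(8.314×485) = 20800/4032 = 5.158.
k_S/k_T = (2.76×10^5/2.16×10^8)·exp(5.158) = 0.001278 × 173.9 = 0.222.

0.222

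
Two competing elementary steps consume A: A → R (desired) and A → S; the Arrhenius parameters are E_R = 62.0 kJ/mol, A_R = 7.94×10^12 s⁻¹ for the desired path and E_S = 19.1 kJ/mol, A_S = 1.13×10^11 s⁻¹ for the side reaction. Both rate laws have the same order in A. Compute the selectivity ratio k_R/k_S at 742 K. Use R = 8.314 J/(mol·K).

0.0671

k_R/k_S = (A_R/A_S)·exp[−(E_R−E_S)/(RT)] = (A_R/A_S)·exp[(E_S−E_R)/(RT)].
(E_S−E_R)/(RT) = (19.1−62.0)×10³/(8.314×742) = -42900/6169 = -6.954.
k_R/k_S = (7.94×10^12/1.13×10^11)·exp(-6.954) = 70.27 × 9.547×10^-4 = 0.0671.
Since E_R > E_S, raising the temperature improves selectivity toward R.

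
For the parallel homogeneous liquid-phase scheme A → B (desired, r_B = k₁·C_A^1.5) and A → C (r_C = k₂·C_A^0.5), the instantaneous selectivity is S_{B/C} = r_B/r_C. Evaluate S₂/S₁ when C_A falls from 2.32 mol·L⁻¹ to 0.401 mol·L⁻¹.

S_{B/C} = (k₁/k₂)·C_A, so S₂/S₁ = (C_{A,2}/C_{A,1}).
= 0.401/2.32 = 0.173.
Selectivity toward B falls as C_A falls — high-concentration operation is favoured.

0.173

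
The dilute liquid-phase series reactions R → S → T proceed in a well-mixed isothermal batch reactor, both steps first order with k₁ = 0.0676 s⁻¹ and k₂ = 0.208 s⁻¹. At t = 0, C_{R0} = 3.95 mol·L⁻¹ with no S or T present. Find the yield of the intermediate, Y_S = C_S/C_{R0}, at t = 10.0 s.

For first-order series with pure R initially, C_S(t) = k₁C_{R0}/(k₂−k₁)·(e^(−k₁t) − e^(−k₂t)).
e^(−k₁t) = e^(−0.0676×10.0) = e^(−0.6760) = 0.5086; e^(−k₂t) = e^(−2.080) = 0.1249.
C_S = 0.0676×3.95/(0.208−0.0676) × (0.5086−0.1249) = 1.902×0.3837 = 0.7298 mol·L⁻¹.
Y_S = C_S/C_{R0} = 0.7298/3.95 = 0.185.

0.185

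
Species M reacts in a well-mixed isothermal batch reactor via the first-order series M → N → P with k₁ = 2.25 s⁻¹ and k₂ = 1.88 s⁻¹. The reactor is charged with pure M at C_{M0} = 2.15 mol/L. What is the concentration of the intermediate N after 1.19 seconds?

0.497 mol/L

The intermediate concentration in a first-order A→B→C sequence is C_N = k₁C_{M0}(e^(−k₁t) − e^(−k₂t))/(k₂−k₁).
e^(−k₁t) = e^(−2.25×1.19) = e^(−2.677) = 0.06873; e^(−k₂t) = e^(−2.237) = 0.1068.
C_N = 2.25×2.15/(1.88−2.25) × (0.06873−0.1068) = (-13.07)×(-0.03802) = 0.4971 mol/L.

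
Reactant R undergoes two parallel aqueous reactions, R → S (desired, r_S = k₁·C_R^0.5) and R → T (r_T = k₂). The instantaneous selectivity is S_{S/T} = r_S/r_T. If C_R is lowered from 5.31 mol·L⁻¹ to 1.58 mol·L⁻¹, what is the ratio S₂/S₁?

0.545

S_{S/T} = (k₁/k₂)·C_R^0.5, so S₂/S₁ = (C_{R,2}/C_{R,1})^0.5.
= (1.58/5.31)^0.5 = (0.2976)^0.5 = 0.545.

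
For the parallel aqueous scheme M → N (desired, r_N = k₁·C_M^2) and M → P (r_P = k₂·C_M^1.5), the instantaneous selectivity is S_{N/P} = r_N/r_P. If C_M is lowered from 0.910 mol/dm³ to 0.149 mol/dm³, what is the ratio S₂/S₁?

0.405

S_{N/P} = (k₁/k₂)·C_M^0.5, so S₂/S₁ = (C_{M,2}/C_{M,1})^0.5.
= (0.149/0.910)^0.5 = (0.1637)^0.5 = 0.405.
Selectivity toward N falls as C_M falls — high-concentration operation is favoured.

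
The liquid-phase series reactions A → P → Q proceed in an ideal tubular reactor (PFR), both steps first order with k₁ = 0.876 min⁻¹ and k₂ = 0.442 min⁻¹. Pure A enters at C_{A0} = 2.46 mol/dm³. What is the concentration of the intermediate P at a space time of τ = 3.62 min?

For first-order series with pure A initially, C_P(τ) = k₁C_{A0}/(k₂−k₁)·(e^(−k₁τ) − e^(−k₂τ)).
e^(−k₁τ) = e^(−0.876×3.62) = e^(−3.171) = 0.04196; e^(−k₂τ) = e^(−1.600) = 0.2019.
C_P = 0.876×2.46/(0.442−0.876) × (0.04196−0.2019) = (-4.965)×(-0.1599) = 0.7941 mol/dm³.

0.794 mol/dm³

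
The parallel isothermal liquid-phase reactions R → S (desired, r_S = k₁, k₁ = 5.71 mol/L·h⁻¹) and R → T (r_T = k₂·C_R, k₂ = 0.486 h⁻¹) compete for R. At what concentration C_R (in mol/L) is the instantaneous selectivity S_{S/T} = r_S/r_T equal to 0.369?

31.8 mol/L

S_{S/T} = (k₁/k₂)·C_R⁻¹ ⇒ C_R = (S·k₂/k₁)^(-1).
= (0.369×0.486/5.71)^(-1) = (0.03141)^(-1) = 31.8 mol/L.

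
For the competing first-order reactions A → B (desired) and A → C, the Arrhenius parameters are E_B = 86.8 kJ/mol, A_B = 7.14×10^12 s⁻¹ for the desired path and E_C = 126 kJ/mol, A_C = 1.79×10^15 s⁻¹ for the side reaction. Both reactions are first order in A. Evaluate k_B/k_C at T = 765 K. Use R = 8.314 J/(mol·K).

k_B/k_C = (A_B/A_C)·exp[−(E_B−E_C)/(RT)] = (A_B/A_C)·exp[(E_C−E_B)/(RT)].
(E_C−E_B)/(RT) = (126−86.8)×10³/(8.314×765) = 39200/6360 = 6.163.
k_B/k_C = (7.14×10^12/1.79×10^15)·exp(6.163) = 0.003989 × 475.0 = 1.89.

1.89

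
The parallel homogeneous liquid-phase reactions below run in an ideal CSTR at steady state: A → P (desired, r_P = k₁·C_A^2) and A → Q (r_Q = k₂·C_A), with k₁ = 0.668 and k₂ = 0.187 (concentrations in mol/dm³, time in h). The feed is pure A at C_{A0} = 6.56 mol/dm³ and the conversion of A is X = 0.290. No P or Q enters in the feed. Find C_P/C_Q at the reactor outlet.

Exit C_A = C_{A0}(1−X) = 6.56×0.710 = 4.658 mol/dm³.
In a CSTR the entire volume is at exit conditions, so r_P = 0.668×4.658^2 = 14.49 and r_Q = 0.187×4.658 = 0.8710.
Overall selectivity = C_P/C_Q = r_Pτ/(r_Qτ) = r_P/r_Q = 16.6.

16.6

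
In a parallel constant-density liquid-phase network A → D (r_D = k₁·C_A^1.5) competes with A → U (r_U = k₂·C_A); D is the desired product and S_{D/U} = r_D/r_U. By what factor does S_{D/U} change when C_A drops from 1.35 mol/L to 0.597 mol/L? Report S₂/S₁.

S_{D/U} = (k₁/k₂)·C_A^0.5, so S₂/S₁ = (C_{A,2}/C_{A,1})^0.5.
= (0.597/1.35)^0.5 = (0.4422)^0.5 = 0.665.
Selectivity toward D falls as C_A falls — high-concentration operation is favoured.

0.665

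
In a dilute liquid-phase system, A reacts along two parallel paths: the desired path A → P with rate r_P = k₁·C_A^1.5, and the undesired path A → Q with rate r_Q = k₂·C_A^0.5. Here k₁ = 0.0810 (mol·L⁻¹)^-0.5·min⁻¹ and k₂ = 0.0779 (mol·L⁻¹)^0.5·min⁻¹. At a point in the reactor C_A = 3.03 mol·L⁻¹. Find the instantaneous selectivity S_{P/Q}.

S_{P/Q} = r_P/r_Q = (k₁·C_A^1.5)/(k₂·C_A^0.5) = (k₁/k₂)·C_A.
= (0.0810×3.030^1.5) / (0.0779×3.030^0.5) = 0.4272/0.1356 = 3.15.
Since the desired path is higher order in A, keeping C_A high (PFR or concentrated feed) favours P.

3.15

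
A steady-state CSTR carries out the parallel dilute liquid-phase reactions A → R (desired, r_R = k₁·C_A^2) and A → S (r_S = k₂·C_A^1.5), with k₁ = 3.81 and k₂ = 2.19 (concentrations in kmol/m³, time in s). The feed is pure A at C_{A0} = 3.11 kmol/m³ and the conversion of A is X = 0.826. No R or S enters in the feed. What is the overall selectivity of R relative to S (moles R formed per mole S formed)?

Exit C_A = C_{A0}(1−X) = 3.11×0.174 = 0.5411 kmol/m³.
A CSTR operates uniformly at the exit composition, giving r_R = 1.116 and r_S = 0.8718 (each k·C_A^n at C_A = 0.5411).
Overall selectivity = C_R/C_S = r_Rτ/(r_Sτ) = r_R/r_S = 1.28.

1.28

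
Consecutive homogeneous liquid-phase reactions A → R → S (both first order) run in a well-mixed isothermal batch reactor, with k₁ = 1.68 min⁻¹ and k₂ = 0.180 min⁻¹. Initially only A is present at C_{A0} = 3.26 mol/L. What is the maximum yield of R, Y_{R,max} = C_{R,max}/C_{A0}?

Evaluating C_R at t_opt = ln(k₂/k₁)/(k₂−k₁) gives C_{R,max}/C_{A0} = (k₁/k₂)^[k₂/(k₂−k₁)].
= (1.68/0.180)^(0.180/(0.180−1.68)) = (9.333)^(-0.1200) = 0.7649.

0.765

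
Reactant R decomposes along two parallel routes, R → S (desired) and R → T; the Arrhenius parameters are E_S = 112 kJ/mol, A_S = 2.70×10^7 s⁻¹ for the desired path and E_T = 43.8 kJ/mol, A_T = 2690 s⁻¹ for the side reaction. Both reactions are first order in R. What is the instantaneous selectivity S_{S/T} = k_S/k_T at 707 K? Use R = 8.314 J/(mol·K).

0.0918

k_S/k_T = (A_S/A_T)·exp[−(E_S−E_T)/(RT)] = (A_S/A_T)·exp[(E_T−E_S)/(RT)].
(E_T−E_S)/(RT) = (43.8−112)×10³/(8.314×707) = -68200/5878 = -11.60.
k_S/k_T = (2.70×10^7/2690)·exp(-11.60) = 10037 × 9.142×10^-6 = 0.0918.
Since E_S > E_T, raising the temperature improves selectivity toward S.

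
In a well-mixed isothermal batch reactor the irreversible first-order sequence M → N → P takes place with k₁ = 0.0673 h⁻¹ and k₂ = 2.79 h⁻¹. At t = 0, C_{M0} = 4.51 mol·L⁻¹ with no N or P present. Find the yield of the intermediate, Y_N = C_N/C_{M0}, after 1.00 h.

0.0216

For first-order series with pure M initially, C_N(t) = k₁C_{M0}/(k₂−k₁)·(e^(−k₁t) − e^(−k₂t)).
e^(−k₁t) = e^(−0.0673×1.00) = e^(−0.06730) = 0.9349; e^(−k₂t) = e^(−2.790) = 0.06142.
C_N = 0.0673×4.51/(2.79−0.0673) × (0.9349−0.06142) = 0.1115×0.8735 = 0.09738 mol·L⁻¹.
Y_N = C_N/C_{M0} = 0.09738/4.51 = 0.0216.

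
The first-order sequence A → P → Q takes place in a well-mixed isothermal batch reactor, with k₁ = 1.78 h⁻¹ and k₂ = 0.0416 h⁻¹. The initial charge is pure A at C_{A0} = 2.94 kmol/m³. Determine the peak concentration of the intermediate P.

2.69 kmol/m³

Evaluating C_P at t_opt = ln(k₂/k₁)/(k₂−k₁) gives C_{P,max}/C_{A0} = (k₁/k₂)^[k₂/(k₂−k₁)].
= (1.78/0.0416)^(0.0416/(0.0416−1.78)) = (42.79)^(-0.02393) = 0.9140.
C_{P,max} = 0.9140×2.94 = 2.69 kmol/m³.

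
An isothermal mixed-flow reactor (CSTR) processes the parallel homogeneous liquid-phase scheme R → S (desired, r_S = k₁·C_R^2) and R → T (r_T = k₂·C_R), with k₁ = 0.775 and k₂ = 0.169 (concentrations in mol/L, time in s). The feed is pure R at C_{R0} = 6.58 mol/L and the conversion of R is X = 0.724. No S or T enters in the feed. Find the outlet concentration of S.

Exit C_R = C_{R0}(1−X) = 6.58×0.276 = 1.816 mol/L.
A CSTR operates uniformly at the exit composition, giving r_S = 2.556 and r_T = 0.3069 (each k·C_R^n at C_R = 1.816).
Fraction of consumed R going to S: r_S/(r_S+r_T) = 0.8928.
C_S = 0.8928·C_{R0}·X = 0.8928×6.58×0.724 = 4.25 mol/L.

4.25 mol/L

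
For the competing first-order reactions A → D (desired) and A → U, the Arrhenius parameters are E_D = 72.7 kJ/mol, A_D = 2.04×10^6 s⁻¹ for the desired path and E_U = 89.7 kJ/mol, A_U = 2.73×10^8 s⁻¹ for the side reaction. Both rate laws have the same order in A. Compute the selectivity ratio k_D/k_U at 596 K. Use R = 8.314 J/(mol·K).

0.231

Since both paths have the same order in A, the concentration cancels and S_{D/U} = k_D/k_U = (A_D/A_U)·exp[(E_U−E_D)/(RT)].
(E_U−E_D)/(RT) = (89.7−72.7)×10³/(8.314×596) = 17000/4955 = 3.431.
k_D/k_U = (2.04×10^6/2.73×10^8)·exp(3.431) = 0.007473 × 30.90 = 0.231.
Since E_D < E_U, lowering the temperature improves selectivity toward D.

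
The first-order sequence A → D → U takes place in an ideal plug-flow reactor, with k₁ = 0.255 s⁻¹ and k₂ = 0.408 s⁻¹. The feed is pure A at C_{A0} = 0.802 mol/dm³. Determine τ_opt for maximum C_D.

Setting dC_D/dτ = 0 gives τ_opt = ln(k₂/k₁)/(k₂−k₁).
= ln(0.408/0.255)/(0.408−0.255) = ln(1.600)/0.1530 = 0.4700/0.1530 = 3.07 s.

3.07 s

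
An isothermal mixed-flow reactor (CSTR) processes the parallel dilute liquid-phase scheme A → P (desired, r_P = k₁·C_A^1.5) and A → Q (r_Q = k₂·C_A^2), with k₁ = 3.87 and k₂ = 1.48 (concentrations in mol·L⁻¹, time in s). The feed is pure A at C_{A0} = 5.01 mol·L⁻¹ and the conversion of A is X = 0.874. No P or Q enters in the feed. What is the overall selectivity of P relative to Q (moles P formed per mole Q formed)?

3.29

Exit C_A = C_{A0}(1−X) = 5.01×0.126 = 0.6313 mol·L⁻¹.
In a CSTR the entire volume is at exit conditions, so r_P = 3.87×0.6313^1.5 = 1.941 and r_Q = 1.48×0.6313^2 = 0.5898.
Overall selectivity = C_P/C_Q = r_Pτ/(r_Qτ) = r_P/r_Q = 3.29.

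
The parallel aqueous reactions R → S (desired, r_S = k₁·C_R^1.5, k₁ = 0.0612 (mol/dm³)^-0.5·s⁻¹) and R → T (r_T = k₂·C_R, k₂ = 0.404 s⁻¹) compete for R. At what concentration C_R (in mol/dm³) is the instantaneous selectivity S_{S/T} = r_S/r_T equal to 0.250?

S_{S/T} = (k₁/k₂)·C_R^0.5 ⇒ C_R = (S·k₂/k₁)^(2).
= (0.250×0.404/0.0612)^(2) = (1.650)^(2) = 2.72 mol/dm³.

2.72 mol/dm³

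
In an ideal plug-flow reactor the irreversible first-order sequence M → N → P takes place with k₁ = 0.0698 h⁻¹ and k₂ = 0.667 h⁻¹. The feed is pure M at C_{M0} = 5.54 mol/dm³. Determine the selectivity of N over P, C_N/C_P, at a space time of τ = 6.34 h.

The intermediate concentration in a first-order A→B→C sequence is C_N = k₁C_{M0}(e^(−k₁τ) − e^(−k₂τ))/(k₂−k₁).
e^(−k₁τ) = e^(−0.0698×6.34) = e^(−0.4425) = 0.6424; e^(−k₂τ) = e^(−4.229) = 0.01457.
C_N = 0.0698×5.54/(0.667−0.0698) × (0.6424−0.01457) = 0.6475×0.6278 = 0.4065 mol/dm³.
C_M = C_{M0}e^(−k₁τ) = 3.559 mol/dm³, so C_P = C_{M0}−C_M−C_N = 1.575 mol/dm³; C_N/C_P = 0.258.

0.258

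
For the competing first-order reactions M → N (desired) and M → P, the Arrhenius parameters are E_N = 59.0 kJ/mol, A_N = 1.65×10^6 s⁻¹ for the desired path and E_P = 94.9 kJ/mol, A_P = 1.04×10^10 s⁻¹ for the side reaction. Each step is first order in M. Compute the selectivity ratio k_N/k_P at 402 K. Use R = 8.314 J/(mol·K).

k_N/k_P = (A_N/A_P)·exp[−(E_N−E_P)/(RT)] = (A_N/A_P)·exp[(E_P−E_N)/(RT)].
(E_P−E_N)/(RT) = (94.9−59.0)×10³/(8.314×402) = 35900/3342 = 10.74.
k_N/k_P = (1.65×10^6/1.04×10^10)·exp(10.74) = 1.587×10^-4 × 46228 = 7.33.
Since E_N < E_P, lowering the temperature improves selectivity toward N.

7.33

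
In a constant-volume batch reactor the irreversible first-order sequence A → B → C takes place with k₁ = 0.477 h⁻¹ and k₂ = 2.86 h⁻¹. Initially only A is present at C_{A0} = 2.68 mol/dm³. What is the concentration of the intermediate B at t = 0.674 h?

0.311 mol/dm³

Solving the coupled first-order balances gives C_B(t) = [k₁/(k₂−k₁)]·C_{A0}·(e^(−k₁t) − e^(−k₂t)).
e^(−k₁t) = e^(−0.477×0.674) = e^(−0.3215) = 0.7251; e^(−k₂t) = e^(−1.928) = 0.1455.
C_B = 0.477×2.68/(2.86−0.477) × (0.7251−0.1455) = 0.5364×0.5796 = 0.3109 mol/dm³.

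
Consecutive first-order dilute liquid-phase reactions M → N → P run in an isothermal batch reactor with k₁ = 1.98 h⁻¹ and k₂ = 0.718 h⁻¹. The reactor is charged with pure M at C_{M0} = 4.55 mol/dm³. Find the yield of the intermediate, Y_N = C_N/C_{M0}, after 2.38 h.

For first-order series with pure M initially, C_N(t) = k₁C_{M0}/(k₂−k₁)·(e^(−k₁t) − e^(−k₂t)).
e^(−k₁t) = e^(−1.98×2.38) = e^(−4.712) = 0.008983; e^(−k₂t) = e^(−1.709) = 0.1811.
C_N = 1.98×4.55/(0.718−1.98) × (0.008983−0.1811) = (-7.139)×(-0.1721) = 1.229 mol/dm³.
Y_N = C_N/C_{M0} = 1.229/4.55 = 0.270.

0.270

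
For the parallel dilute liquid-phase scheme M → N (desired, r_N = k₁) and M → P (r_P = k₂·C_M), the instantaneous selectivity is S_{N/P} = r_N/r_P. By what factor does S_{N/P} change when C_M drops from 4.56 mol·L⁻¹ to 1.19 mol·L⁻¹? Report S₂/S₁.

3.83

S_{N/P} = (k₁/k₂)·C_M⁻¹, so S₂/S₁ = (C_{M,2}/C_{M,1})⁻¹.
= 4.56/1.19 = 3.83.
Selectivity toward N rises as C_M falls — low-concentration operation is favoured.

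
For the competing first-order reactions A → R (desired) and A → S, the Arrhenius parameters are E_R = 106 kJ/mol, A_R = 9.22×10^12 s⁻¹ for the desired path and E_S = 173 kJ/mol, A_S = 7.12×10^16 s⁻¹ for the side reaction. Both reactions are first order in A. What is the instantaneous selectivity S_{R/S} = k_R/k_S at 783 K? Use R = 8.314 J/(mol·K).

3.82

With equal orders, S_{R/S} = k_R/k_S = (A_R/A_S)·exp[(E_S−E_R)/(RT)].
(E_S−E_R)/(RT) = (173−106)×10³/(8.314×783) = 67000/6510 = 10.29.
k_R/k_S = (9.22×10^12/7.12×10^16)·exp(10.29) = 1.295×10^-4 × 29498 = 3.82.
Since E_R < E_S, lowering the temperature improves selectivity toward R.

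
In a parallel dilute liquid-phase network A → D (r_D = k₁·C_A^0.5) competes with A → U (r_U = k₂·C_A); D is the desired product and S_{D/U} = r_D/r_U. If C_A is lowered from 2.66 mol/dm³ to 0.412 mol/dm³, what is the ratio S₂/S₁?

2.54

S_{D/U} = (k₁/k₂)·C_A^-0.5, so S₂/S₁ = (C_{A,2}/C_{A,1})^-0.5.
= (0.412/2.66)^(-0.5) = (0.1549)^(-0.5) = 2.54.
Selectivity toward D rises as C_A falls — low-concentration operation is favoured.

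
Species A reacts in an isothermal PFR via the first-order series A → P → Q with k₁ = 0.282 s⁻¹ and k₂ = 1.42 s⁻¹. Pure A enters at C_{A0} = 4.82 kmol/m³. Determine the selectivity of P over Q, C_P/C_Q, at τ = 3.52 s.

0.167

The intermediate concentration in a first-order A→B→C sequence is C_P = k₁C_{A0}(e^(−k₁τ) − e^(−k₂τ))/(k₂−k₁).
e^(−k₁τ) = e^(−0.282×3.52) = e^(−0.9926) = 0.3706; e^(−k₂τ) = e^(−4.998) = 0.006749.
C_P = 0.282×4.82/(1.42−0.282) × (0.3706−0.006749) = 1.194×0.3638 = 0.4346 kmol/m³.
C_A = C_{A0}e^(−k₁τ) = 1.786 kmol/m³, so C_Q = C_{A0}−C_A−C_P = 2.599 kmol/m³; C_P/C_Q = 0.167.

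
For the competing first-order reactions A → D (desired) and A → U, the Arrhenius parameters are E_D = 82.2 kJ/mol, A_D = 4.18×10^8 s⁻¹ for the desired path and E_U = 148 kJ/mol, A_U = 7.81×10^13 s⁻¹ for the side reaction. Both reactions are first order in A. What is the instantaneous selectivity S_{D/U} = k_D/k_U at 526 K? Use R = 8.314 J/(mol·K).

18.3

With equal orders, S_{D/U} = k_D/k_U = (A_D/A_U)·exp[(E_U−E_D)/(RT)].
(E_U−E_D)/(RT) = (148−82.2)×10³/(8.314×526) = 65800/4373 = 15.05.
k_D/k_U = (4.18×10^8/7.81×10^13)·exp(15.05) = 5.352×10^-6 × 3.424×10^6 = 18.3.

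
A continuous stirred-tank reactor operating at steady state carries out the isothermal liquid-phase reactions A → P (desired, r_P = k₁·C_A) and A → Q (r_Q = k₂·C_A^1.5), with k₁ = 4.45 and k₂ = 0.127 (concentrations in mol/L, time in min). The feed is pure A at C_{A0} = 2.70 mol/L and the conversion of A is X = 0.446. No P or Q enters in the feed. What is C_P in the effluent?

Exit C_A = C_{A0}(1−X) = 2.70×0.554 = 1.496 mol/L.
Rates in a CSTR are evaluated at the outlet concentration: r_P = 4.45×1.496 = 6.656, r_Q = 0.127×1.496^1.5 = 0.2323.
Fraction of consumed A going to P: r_P/(r_P+r_Q) = 0.9663.
C_P = 0.9663·C_{A0}·X = 0.9663×2.70×0.446 = 1.16 mol/L.

1.16 mol/L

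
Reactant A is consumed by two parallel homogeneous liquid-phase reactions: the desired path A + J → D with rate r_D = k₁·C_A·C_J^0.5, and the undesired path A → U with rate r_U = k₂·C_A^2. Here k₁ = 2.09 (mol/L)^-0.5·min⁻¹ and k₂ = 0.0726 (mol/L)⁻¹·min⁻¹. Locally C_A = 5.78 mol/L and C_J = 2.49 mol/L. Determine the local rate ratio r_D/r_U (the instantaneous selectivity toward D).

7.86

S_{D/U} = r_D/r_U = (k₁·C_A·C_J^0.5)/(k₂·C_A^2) = (k₁/k₂)·C_A⁻¹·C_J^0.5.
= (2.09×5.780×2.490^0.5) / (0.0726×5.780^2) = 19.06/2.425 = 7.86.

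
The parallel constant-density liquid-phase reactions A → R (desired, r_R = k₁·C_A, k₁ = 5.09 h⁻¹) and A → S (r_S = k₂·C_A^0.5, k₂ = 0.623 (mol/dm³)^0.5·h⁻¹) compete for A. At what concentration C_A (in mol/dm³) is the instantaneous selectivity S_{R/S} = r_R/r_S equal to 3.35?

S_{R/S} = (k₁/k₂)·C_A^0.5 ⇒ C_A = (S·k₂/k₁)^(2).
= (3.35×0.623/5.09)^(2) = (0.4100)^(2) = 0.168 mol/dm³.

0.168 mol/dm³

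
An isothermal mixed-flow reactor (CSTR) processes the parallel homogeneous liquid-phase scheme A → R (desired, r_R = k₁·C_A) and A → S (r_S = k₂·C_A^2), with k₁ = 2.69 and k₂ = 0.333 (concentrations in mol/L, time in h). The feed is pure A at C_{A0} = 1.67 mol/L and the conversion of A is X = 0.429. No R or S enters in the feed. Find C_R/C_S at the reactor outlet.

Exit C_A = C_{A0}(1−X) = 1.67×0.571 = 0.9536 mol/L.
Rates in a CSTR are evaluated at the outlet concentration: r_R = 2.69×0.9536 = 2.565, r_S = 0.333×0.9536^2 = 0.3028.
Overall selectivity = C_R/C_S = r_Rτ/(r_Sτ) = r_R/r_S = 8.47.

8.47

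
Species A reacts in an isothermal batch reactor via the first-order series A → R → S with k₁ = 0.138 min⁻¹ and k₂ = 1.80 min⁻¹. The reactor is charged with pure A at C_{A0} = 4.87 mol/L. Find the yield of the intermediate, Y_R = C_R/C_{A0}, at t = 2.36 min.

0.0588

Solving the coupled first-order balances gives C_R(t) = [k₁/(k₂−k₁)]·C_{A0}·(e^(−k₁t) − e^(−k₂t)).
e^(−k₁t) = e^(−0.138×2.36) = e^(−0.3257) = 0.7220; e^(−k₂t) = e^(−4.248) = 0.01429.
C_R = 0.138×4.87/(1.80−0.138) × (0.7220−0.01429) = 0.4044×0.7077 = 0.2862 mol/L.
Y_R = C_R/C_{A0} = 0.2862/4.87 = 0.0588.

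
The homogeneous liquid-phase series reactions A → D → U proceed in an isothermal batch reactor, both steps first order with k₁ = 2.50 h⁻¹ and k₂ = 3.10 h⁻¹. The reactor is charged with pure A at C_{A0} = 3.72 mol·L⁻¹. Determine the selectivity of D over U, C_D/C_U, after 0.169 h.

3.24

The intermediate concentration in a first-order A→B→C sequence is C_D = k₁C_{A0}(e^(−k₁t) − e^(−k₂t))/(k₂−k₁).
e^(−k₁t) = e^(−2.50×0.169) = e^(−0.4225) = 0.6554; e^(−k₂t) = e^(−0.5239) = 0.5922.
C_D = 2.50×3.72/(3.10−2.50) × (0.6554−0.5922) = 15.50×0.06320 = 0.9796 mol·L⁻¹.
C_A = C_{A0}e^(−k₁t) = 2.438 mol·L⁻¹, so C_U = C_{A0}−C_A−C_D = 0.3023 mol·L⁻¹; C_D/C_U = 3.24.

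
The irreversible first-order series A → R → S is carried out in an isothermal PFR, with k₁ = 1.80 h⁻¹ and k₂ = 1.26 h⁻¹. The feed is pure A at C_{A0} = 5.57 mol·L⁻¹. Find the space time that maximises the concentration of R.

The intermediate peaks when r₁ = r₂, i.e. k₁e^(−k₁τ) = k₂e^(−k₂τ), giving τ_opt = ln(k₂/k₁)/(k₂−k₁).
= ln(1.26/1.80)/(1.26−1.80) = ln(0.7000)/-0.5400 = -0.3567/-0.5400 = 0.661 h.

0.661 h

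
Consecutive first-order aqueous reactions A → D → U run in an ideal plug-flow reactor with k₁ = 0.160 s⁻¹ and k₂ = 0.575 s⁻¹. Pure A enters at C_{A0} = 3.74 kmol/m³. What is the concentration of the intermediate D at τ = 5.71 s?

Solving the coupled first-order balances gives C_D(τ) = [k₁/(k₂−k₁)]·C_{A0}·(e^(−k₁τ) − e^(−k₂τ)).
e^(−k₁τ) = e^(−0.160×5.71) = e^(−0.9136) = 0.4011; e^(−k₂τ) = e^(−3.283) = 0.03751.
C_D = 0.160×3.74/(0.575−0.160) × (0.4011−0.03751) = 1.442×0.3636 = 0.5242 kmol/m³.

0.524 kmol/m³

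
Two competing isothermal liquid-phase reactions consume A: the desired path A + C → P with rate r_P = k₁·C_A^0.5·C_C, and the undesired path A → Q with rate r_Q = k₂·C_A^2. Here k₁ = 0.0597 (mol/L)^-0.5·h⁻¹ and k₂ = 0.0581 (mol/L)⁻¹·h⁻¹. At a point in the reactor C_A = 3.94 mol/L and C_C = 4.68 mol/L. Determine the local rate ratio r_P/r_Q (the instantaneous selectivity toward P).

S_{P/Q} = r_P/r_Q = (k₁·C_A^0.5·C_C)/(k₂·C_A^2) = (k₁/k₂)·C_A^-1.5·C_C.
= (0.0597×3.940^0.5×4.680) / (0.0581×3.940^2) = 0.5546/0.9019 = 0.615.
The undesired path is higher order in A, so low C_A (CSTR or dilute feed) favours P.

0.615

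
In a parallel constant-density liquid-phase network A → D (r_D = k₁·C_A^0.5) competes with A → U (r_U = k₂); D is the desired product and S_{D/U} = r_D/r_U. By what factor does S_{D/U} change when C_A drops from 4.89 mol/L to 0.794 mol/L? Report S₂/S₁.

0.403

S_{D/U} = (k₁/k₂)·C_A^0.5, so S₂/S₁ = (C_{A,2}/C_{A,1})^0.5.
= (0.794/4.89)^0.5 = (0.1624)^0.5 = 0.403.
Selectivity toward D falls as C_A falls — high-concentration operation is favoured.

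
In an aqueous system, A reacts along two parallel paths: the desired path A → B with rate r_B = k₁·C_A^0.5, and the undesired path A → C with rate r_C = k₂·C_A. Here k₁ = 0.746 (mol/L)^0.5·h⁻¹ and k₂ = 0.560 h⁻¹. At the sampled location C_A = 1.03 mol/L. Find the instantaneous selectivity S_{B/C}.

1.31

S_{B/C} = r_B/r_C = (k₁·C_A^0.5)/(k₂·C_A) = (k₁/k₂)·C_A^-0.5.
= (0.746×1.030^0.5) / (0.560×1.030) = 0.7571/0.5768 = 1.31.
The undesired path is higher order in A, so low C_A (CSTR or dilute feed) favours B.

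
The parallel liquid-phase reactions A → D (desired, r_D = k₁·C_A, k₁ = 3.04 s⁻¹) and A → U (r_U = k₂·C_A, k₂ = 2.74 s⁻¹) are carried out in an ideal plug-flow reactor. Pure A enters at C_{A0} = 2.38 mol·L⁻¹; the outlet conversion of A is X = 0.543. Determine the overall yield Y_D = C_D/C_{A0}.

0.286

C_A = C_{A0}(1−X) = 1.088 mol·L⁻¹.
Both paths are first order in A, so the instantaneous fraction to D is constant: dC_D/d(−C_A) = k₁/(k₁+k₂) = 0.5260.
C_D = 0.5260·(C_{A0}−C_A) = 0.5260×1.292 = 0.680 mol·L⁻¹.
Y_D = C_D/C_{A0} = 0.6797/2.38 = 0.286.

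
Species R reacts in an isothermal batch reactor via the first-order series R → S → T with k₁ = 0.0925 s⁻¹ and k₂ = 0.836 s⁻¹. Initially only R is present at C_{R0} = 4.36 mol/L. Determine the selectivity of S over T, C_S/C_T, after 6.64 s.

For first-order series with pure R initially, C_S(t) = k₁C_{R0}/(k₂−k₁)·(e^(−k₁t) − e^(−k₂t)).
e^(−k₁t) = e^(−0.0925×6.64) = e^(−0.6142) = 0.5411; e^(−k₂t) = e^(−5.551) = 0.003883.
C_S = 0.0925×4.36/(0.836−0.0925) × (0.5411−0.003883) = 0.5424×0.5372 = 0.2914 mol/L.
C_R = C_{R0}e^(−k₁t) = 2.359 mol/L, so C_T = C_{R0}−C_R−C_S = 1.710 mol/L; C_S/C_T = 0.170.

0.170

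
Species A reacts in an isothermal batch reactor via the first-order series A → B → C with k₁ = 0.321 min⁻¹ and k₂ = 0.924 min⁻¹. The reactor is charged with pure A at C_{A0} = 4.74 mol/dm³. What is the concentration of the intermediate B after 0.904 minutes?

0.793 mol/dm³

Solving the coupled first-order balances gives C_B(t) = [k₁/(k₂−k₁)]·C_{A0}·(e^(−k₁t) − e^(−k₂t)).
e^(−k₁t) = e^(−0.321×0.904) = e^(−0.2902) = 0.7481; e^(−k₂t) = e^(−0.8353) = 0.4337.
C_B = 0.321×4.74/(0.924−0.321) × (0.7481−0.4337) = 2.523×0.3144 = 0.7933 mol/dm³.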